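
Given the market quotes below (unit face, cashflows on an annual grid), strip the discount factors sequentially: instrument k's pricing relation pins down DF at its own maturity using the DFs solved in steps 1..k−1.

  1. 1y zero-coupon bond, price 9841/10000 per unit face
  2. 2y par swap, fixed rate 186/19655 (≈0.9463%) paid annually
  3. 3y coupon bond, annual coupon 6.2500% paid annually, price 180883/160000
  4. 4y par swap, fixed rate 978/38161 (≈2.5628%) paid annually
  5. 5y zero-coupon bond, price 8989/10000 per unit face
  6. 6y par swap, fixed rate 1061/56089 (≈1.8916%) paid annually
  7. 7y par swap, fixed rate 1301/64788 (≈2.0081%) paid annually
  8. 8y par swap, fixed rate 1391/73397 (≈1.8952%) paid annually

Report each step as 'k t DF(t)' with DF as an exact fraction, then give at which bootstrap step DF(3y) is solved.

1 1 9841/10000
2 2 4907/5000
3 3 2371/2500
4 4 4511/5000
5 5 8989/10000
6 6 8939/10000
7 7 8699/10000
8 8 8609/10000
DF(3y) is solved at step 3

step 1 [1y] zero: DF = P = 9841/10000 ≈ 0.984100
step 2 [2y] swap r/1=186/19655: DF=(1 − 186/19655·(0.984100))/(1+186/19655) = 4907/5000 ≈ 0.981400
step 3 [3y] bond c/1=1/16: DF=(180883/160000 − 1/16·(0.984100+0.981400))/(1+1/16) = 2371/2500 ≈ 0.948400
step 4 [4y] swap r/1=978/38161: DF=(1 − 978/38161·(0.984100+0.981400+0.948400))/(1+978/38161) = 4511/5000 ≈ 0.902200
step 5 [5y] zero: DF = P = 8989/10000 ≈ 0.898900
step 6 [6y] swap r/1=1061/56089: DF=(1 − 1061/56089·(0.984100+0.981400+0.948400+0.902200+0.898900))/(1+1061/56089) = 8939/10000 ≈ 0.893900
step 7 [7y] swap r/1=1301/64788: DF=(1 − 1301/64788·(0.984100+0.981400+0.948400+0.902200+0.898900+0.893900))/(1+1301/64788) = 8699/10000 ≈ 0.869900
step 8 [8y] swap r/1=1391/73397: DF=(1 − 1391/73397·(0.984100+0.981400+0.948400+0.902200+0.898900+0.893900+0.869900))/(1+1391/73397) = 8609/10000 ≈ 0.860900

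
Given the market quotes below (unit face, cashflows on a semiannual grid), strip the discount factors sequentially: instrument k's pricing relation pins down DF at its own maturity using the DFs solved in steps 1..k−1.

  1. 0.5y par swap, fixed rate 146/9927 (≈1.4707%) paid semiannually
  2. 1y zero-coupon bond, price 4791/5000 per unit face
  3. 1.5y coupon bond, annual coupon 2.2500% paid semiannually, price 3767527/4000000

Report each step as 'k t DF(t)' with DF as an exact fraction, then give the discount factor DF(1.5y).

1 1/2 9927/10000
2 1 4791/5000
3 3/2 9097/10000
DF(1.5y) = 9097/10000 ≈ 0.909700

step 1 [0.5y] swap r/2=73/9927: DF=(1 − 73/9927·(0))/(1+73/9927) = 9927/10000 ≈ 0.992700
step 2 [1y] zero: DF = P = 4791/5000 ≈ 0.958200
step 3 [1.5y] bond c/2=9/800: DF=(3767527/4000000 − 9/800·(0.992700+0.958200))/(1+9/800) = 9097/10000 ≈ 0.909700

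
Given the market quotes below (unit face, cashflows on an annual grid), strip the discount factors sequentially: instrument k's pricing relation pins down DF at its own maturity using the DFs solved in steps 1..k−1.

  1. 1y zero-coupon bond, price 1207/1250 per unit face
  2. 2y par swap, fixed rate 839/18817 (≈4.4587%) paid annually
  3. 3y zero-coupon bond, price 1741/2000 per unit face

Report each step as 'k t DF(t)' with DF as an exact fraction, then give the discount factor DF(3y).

step 1 [1y] zero: DF = P = 1207/1250 ≈ 0.965600
step 2 [2y] swap r/1=839/18817: DF=(1 − 839/18817·(0.965600))/(1+839/18817) = 9161/10000 ≈ 0.916100
step 3 [3y] zero: DF = P = 1741/2000 ≈ 0.870500

1 1 1207/1250
2 2 9161/10000
3 3 1741/2000
DF(3y) = 1741/2000 ≈ 0.870500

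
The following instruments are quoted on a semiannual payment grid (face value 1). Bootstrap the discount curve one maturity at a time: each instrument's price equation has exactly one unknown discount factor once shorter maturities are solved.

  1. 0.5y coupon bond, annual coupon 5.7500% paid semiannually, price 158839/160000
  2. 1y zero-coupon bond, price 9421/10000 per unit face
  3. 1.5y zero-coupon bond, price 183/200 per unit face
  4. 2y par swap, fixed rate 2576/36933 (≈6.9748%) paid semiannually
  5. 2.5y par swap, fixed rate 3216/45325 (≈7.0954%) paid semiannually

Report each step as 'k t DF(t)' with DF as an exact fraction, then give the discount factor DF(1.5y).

step 1 [0.5y] bond c/2=23/800: DF=(158839/160000 − 23/800·(0))/(1+23/800) = 193/200 ≈ 0.965000
step 2 [1y] zero: DF = P = 9421/10000 ≈ 0.942100
step 3 [1.5y] zero: DF = P = 183/200 ≈ 0.915000
step 4 [2y] swap r/2=1288/36933: DF=(1 − 1288/36933·(0.965000+0.942100+0.915000))/(1+1288/36933) = 1089/1250 ≈ 0.871200
step 5 [2.5y] swap r/2=1608/45325: DF=(1 − 1608/45325·(0.965000+0.942100+0.915000+0.871200))/(1+1608/45325) = 1049/1250 ≈ 0.839200

1 1/2 193/200
2 1 9421/10000
3 3/2 183/200
4 2 1089/1250
5 5/2 1049/1250
DF(1.5y) = 183/200 ≈ 0.915000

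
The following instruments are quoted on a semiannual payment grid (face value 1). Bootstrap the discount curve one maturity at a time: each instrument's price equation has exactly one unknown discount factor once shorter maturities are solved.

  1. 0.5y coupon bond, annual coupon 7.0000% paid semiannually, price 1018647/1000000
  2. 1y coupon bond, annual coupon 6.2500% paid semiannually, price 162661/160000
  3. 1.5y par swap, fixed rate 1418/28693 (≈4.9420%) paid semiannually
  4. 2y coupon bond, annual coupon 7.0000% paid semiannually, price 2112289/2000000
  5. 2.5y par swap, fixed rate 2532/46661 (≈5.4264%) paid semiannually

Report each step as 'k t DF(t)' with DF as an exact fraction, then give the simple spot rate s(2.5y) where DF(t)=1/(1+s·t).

step 1 [0.5y] bond c/2=7/200: DF=(1018647/1000000 − 7/200·(0))/(1+7/200) = 4921/5000 ≈ 0.984200
step 2 [1y] bond c/2=1/32: DF=(162661/160000 − 1/32·(0.984200))/(1+1/32) = 239/250 ≈ 0.956000
step 3 [1.5y] swap r/2=709/28693: DF=(1 − 709/28693·(0.984200+0.956000))/(1+709/28693) = 9291/10000 ≈ 0.929100
step 4 [2y] bond c/2=7/200: DF=(2112289/2000000 − 7/200·(0.984200+0.956000+0.929100))/(1+7/200) = 4617/5000 ≈ 0.923400
step 5 [2.5y] swap r/2=1266/46661: DF=(1 − 1266/46661·(0.984200+0.956000+0.929100+0.923400))/(1+1266/46661) = 4367/5000 ≈ 0.873400

1 1/2 4921/5000
2 1 239/250
3 3/2 9291/10000
4 2 4617/5000
5 5/2 4367/5000
s(2.5y) = (1/(4367/5000) − 1)/(5/2) = 1266/21835 ≈ 5.7980%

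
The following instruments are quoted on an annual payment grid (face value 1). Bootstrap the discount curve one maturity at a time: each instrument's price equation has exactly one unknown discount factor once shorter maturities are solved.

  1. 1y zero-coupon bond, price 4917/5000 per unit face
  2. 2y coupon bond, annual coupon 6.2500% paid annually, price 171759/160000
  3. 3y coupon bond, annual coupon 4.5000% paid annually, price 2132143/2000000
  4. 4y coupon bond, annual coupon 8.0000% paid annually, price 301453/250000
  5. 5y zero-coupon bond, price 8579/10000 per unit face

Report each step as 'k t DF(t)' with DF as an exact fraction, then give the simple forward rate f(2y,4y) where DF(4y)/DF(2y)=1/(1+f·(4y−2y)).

1 1 4917/5000
2 2 381/400
3 3 1171/1250
4 4 9037/10000
5 5 8579/10000
f(2y,4y) = ((381/400)/(9037/10000) − 1)/(2) = 244/9037 ≈ 2.7000%

step 1 [1y] zero: DF = P = 4917/5000 ≈ 0.983400
step 2 [2y] bond c/1=1/16: DF=(171759/160000 − 1/16·(0.983400))/(1+1/16) = 381/400 ≈ 0.952500
step 3 [3y] bond c/1=9/200: DF=(2132143/2000000 − 9/200·(0.983400+0.952500))/(1+9/200) = 1171/1250 ≈ 0.936800
step 4 [4y] bond c/1=2/25: DF=(301453/250000 − 2/25·(0.983400+0.952500+0.936800))/(1+2/25) = 9037/10000 ≈ 0.903700
step 5 [5y] zero: DF = P = 8579/10000 ≈ 0.857900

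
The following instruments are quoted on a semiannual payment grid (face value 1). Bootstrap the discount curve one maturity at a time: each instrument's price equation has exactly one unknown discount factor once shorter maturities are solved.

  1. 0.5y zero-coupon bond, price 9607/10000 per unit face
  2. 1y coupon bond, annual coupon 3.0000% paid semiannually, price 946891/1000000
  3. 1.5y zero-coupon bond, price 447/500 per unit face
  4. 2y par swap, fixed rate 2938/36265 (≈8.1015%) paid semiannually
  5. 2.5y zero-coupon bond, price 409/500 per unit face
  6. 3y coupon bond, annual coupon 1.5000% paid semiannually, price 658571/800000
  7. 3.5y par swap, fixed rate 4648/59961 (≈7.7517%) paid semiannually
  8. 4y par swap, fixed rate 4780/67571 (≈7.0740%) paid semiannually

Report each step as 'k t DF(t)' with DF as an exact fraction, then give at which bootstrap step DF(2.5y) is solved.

1 1/2 9607/10000
2 1 9187/10000
3 3/2 447/500
4 2 8531/10000
5 5/2 409/500
6 3 98/125
7 7/2 1919/2500
8 4 761/1000
DF(2.5y) is solved at step 5

step 1 [0.5y] zero: DF = P = 9607/10000 ≈ 0.960700
step 2 [1y] bond c/2=3/200: DF=(946891/1000000 − 3/200·(0.960700))/(1+3/200) = 9187/10000 ≈ 0.918700
step 3 [1.5y] zero: DF = P = 447/500 ≈ 0.894000
step 4 [2y] swap r/2=1469/36265: DF=(1 − 1469/36265·(0.960700+0.918700+0.894000))/(1+1469/36265) = 8531/10000 ≈ 0.853100
step 5 [2.5y] zero: DF = P = 409/500 ≈ 0.818000
step 6 [3y] bond c/2=3/400: DF=(658571/800000 − 3/400·(0.960700+0.918700+0.894000+0.853100+0.818000))/(1+3/400) = 98/125 ≈ 0.784000
step 7 [3.5y] swap r/2=2324/59961: DF=(1 − 2324/59961·(0.960700+0.918700+0.894000+0.853100+0.818000+0.784000))/(1+2324/59961) = 1919/2500 ≈ 0.767600
step 8 [4y] swap r/2=2390/67571: DF=(1 − 2390/67571·(0.960700+0.918700+0.894000+0.853100+0.818000+0.784000+0.767600))/(1+2390/67571) = 761/1000 ≈ 0.761000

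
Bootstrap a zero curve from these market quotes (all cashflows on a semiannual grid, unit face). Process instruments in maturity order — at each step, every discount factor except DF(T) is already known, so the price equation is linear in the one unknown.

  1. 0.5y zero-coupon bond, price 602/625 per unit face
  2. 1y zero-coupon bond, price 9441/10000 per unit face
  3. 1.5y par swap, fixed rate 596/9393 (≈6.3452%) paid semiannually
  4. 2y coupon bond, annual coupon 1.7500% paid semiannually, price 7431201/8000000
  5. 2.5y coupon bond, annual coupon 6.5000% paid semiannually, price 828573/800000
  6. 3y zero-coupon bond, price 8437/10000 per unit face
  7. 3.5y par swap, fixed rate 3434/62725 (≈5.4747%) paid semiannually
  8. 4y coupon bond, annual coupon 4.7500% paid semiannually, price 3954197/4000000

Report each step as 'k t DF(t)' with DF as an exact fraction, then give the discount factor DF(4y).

1 1/2 602/625
2 1 9441/10000
3 3/2 4553/5000
4 2 2241/2500
5 5/2 4431/5000
6 3 8437/10000
7 7/2 8283/10000
8 4 8201/10000
DF(4y) = 8201/10000 ≈ 0.820100

step 1 [0.5y] zero: DF = P = 602/625 ≈ 0.963200
step 2 [1y] zero: DF = P = 9441/10000 ≈ 0.944100
step 3 [1.5y] swap r/2=298/9393: DF=(1 − 298/9393·(0.963200+0.944100))/(1+298/9393) = 4553/5000 ≈ 0.910600
step 4 [2y] bond c/2=7/800: DF=(7431201/8000000 − 7/800·(0.963200+0.944100+0.910600))/(1+7/800) = 2241/2500 ≈ 0.896400
step 5 [2.5y] bond c/2=13/400: DF=(828573/800000 − 13/400·(0.963200+0.944100+0.910600+0.896400))/(1+13/400) = 4431/5000 ≈ 0.886200
step 6 [3y] zero: DF = P = 8437/10000 ≈ 0.843700
step 7 [3.5y] swap r/2=1717/62725: DF=(1 − 1717/62725·(0.963200+0.944100+0.910600+0.896400+0.886200+0.843700))/(1+1717/62725) = 8283/10000 ≈ 0.828300
step 8 [4y] bond c/2=19/800: DF=(3954197/4000000 − 19/800·(0.963200+0.944100+0.910600+0.896400+0.886200+0.843700+0.828300))/(1+19/800) = 8201/10000 ≈ 0.820100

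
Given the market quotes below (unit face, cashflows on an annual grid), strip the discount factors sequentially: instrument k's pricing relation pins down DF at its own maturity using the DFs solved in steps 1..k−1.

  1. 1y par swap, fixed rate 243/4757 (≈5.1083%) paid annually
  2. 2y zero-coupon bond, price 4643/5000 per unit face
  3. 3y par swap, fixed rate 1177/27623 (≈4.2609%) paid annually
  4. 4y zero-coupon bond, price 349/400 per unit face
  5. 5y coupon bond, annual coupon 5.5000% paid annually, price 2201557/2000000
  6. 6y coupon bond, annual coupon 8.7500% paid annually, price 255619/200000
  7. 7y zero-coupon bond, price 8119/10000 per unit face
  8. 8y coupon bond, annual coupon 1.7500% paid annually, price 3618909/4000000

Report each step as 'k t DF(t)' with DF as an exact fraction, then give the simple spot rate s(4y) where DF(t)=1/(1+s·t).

step 1 [1y] swap r/1=243/4757: DF=(1 − 243/4757·(0))/(1+243/4757) = 4757/5000 ≈ 0.951400
step 2 [2y] zero: DF = P = 4643/5000 ≈ 0.928600
step 3 [3y] swap r/1=1177/27623: DF=(1 − 1177/27623·(0.951400+0.928600))/(1+1177/27623) = 8823/10000 ≈ 0.882300
step 4 [4y] zero: DF = P = 349/400 ≈ 0.872500
step 5 [5y] bond c/1=11/200: DF=(2201557/2000000 − 11/200·(0.951400+0.928600+0.882300+0.872500))/(1+11/200) = 8539/10000 ≈ 0.853900
step 6 [6y] bond c/1=7/80: DF=(255619/200000 − 7/80·(0.951400+0.928600+0.882300+0.872500+0.853900))/(1+7/80) = 8141/10000 ≈ 0.814100
step 7 [7y] zero: DF = P = 8119/10000 ≈ 0.811900
step 8 [8y] bond c/1=7/400: DF=(3618909/4000000 − 7/400·(0.951400+0.928600+0.882300+0.872500+0.853900+0.814100+0.811900))/(1+7/400) = 98/125 ≈ 0.784000

1 1 4757/5000
2 2 4643/5000
3 3 8823/10000
4 4 349/400
5 5 8539/10000
6 6 8141/10000
7 7 8119/10000
8 8 98/125
s(4y) = (1/(349/400) − 1)/(4) = 51/1396 ≈ 3.6533%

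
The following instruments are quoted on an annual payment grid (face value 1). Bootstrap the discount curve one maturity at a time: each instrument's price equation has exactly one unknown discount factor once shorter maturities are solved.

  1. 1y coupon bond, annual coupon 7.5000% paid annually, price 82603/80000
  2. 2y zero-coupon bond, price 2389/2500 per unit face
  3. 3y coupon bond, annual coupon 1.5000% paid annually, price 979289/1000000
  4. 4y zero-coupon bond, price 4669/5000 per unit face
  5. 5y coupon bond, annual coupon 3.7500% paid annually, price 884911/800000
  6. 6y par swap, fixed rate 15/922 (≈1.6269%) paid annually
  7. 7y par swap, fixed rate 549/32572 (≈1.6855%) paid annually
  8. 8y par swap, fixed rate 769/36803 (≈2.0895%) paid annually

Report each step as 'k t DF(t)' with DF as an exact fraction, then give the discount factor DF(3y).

1 1 1921/2000
2 2 2389/2500
3 3 1873/2000
4 4 4669/5000
5 5 9293/10000
6 6 1817/2000
7 7 4451/5000
8 8 4231/5000
DF(3y) = 1873/2000 ≈ 0.936500

step 1 [1y] bond c/1=3/40: DF=(82603/80000 − 3/40·(0))/(1+3/40) = 1921/2000 ≈ 0.960500
step 2 [2y] zero: DF = P = 2389/2500 ≈ 0.955600
step 3 [3y] bond c/1=3/200: DF=(979289/1000000 − 3/200·(0.960500+0.955600))/(1+3/200) = 1873/2000 ≈ 0.936500
step 4 [4y] zero: DF = P = 4669/5000 ≈ 0.933800
step 5 [5y] bond c/1=3/80: DF=(884911/800000 − 3/80·(0.960500+0.955600+0.936500+0.933800))/(1+3/80) = 9293/10000 ≈ 0.929300
step 6 [6y] swap r/1=15/922: DF=(1 − 15/922·(0.960500+0.955600+0.936500+0.933800+0.929300))/(1+15/922) = 1817/2000 ≈ 0.908500
step 7 [7y] swap r/1=549/32572: DF=(1 − 549/32572·(0.960500+0.955600+0.936500+0.933800+0.929300+0.908500))/(1+549/32572) = 4451/5000 ≈ 0.890200
step 8 [8y] swap r/1=769/36803: DF=(1 − 769/36803·(0.960500+0.955600+0.936500+0.933800+0.929300+0.908500+0.890200))/(1+769/36803) = 4231/5000 ≈ 0.846200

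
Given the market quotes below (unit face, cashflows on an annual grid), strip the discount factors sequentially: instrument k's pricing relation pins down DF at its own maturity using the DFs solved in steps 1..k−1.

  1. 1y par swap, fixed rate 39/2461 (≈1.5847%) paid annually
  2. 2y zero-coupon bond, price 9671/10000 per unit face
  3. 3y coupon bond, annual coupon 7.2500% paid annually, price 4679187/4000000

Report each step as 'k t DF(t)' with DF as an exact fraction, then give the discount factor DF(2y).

step 1 [1y] swap r/1=39/2461: DF=(1 − 39/2461·(0))/(1+39/2461) = 2461/2500 ≈ 0.984400
step 2 [2y] zero: DF = P = 9671/10000 ≈ 0.967100
step 3 [3y] bond c/1=29/400: DF=(4679187/4000000 − 29/400·(0.984400+0.967100))/(1+29/400) = 2397/2500 ≈ 0.958800

1 1 2461/2500
2 2 9671/10000
3 3 2397/2500
DF(2y) = 9671/10000 ≈ 0.967100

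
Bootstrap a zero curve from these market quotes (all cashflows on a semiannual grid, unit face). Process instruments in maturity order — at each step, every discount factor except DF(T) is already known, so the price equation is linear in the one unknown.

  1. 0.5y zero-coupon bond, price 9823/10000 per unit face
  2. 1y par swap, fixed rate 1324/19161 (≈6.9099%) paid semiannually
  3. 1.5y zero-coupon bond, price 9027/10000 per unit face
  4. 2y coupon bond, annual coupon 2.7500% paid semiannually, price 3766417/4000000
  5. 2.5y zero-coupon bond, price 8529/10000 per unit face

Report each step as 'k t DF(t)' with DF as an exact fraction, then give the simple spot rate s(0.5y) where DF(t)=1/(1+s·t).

step 1 [0.5y] zero: DF = P = 9823/10000 ≈ 0.982300
step 2 [1y] swap r/2=662/19161: DF=(1 − 662/19161·(0.982300))/(1+662/19161) = 4669/5000 ≈ 0.933800
step 3 [1.5y] zero: DF = P = 9027/10000 ≈ 0.902700
step 4 [2y] bond c/2=11/800: DF=(3766417/4000000 − 11/800·(0.982300+0.933800+0.902700))/(1+11/800) = 4453/5000 ≈ 0.890600
step 5 [2.5y] zero: DF = P = 8529/10000 ≈ 0.852900

1 1/2 9823/10000
2 1 4669/5000
3 3/2 9027/10000
4 2 4453/5000
5 5/2 8529/10000
s(0.5y) = (1/(9823/10000) − 1)/(1/2) = 354/9823 ≈ 3.6038%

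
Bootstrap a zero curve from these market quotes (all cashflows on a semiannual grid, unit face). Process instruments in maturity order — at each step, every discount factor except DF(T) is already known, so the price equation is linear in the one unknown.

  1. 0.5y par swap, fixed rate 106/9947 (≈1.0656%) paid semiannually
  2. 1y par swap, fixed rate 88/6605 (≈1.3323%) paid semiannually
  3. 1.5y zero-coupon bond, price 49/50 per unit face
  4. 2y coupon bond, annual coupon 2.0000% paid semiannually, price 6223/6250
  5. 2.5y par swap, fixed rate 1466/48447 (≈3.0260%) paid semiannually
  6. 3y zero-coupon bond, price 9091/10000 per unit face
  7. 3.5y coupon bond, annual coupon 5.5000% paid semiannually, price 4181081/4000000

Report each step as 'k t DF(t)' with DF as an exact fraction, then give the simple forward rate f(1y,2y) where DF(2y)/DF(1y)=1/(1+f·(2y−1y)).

step 1 [0.5y] swap r/2=53/9947: DF=(1 − 53/9947·(0))/(1+53/9947) = 9947/10000 ≈ 0.994700
step 2 [1y] swap r/2=44/6605: DF=(1 − 44/6605·(0.994700))/(1+44/6605) = 2467/2500 ≈ 0.986800
step 3 [1.5y] zero: DF = P = 49/50 ≈ 0.980000
step 4 [2y] bond c/2=1/100: DF=(6223/6250 − 1/100·(0.994700+0.986800+0.980000))/(1+1/100) = 1913/2000 ≈ 0.956500
step 5 [2.5y] swap r/2=733/48447: DF=(1 − 733/48447·(0.994700+0.986800+0.980000+0.956500))/(1+733/48447) = 9267/10000 ≈ 0.926700
step 6 [3y] zero: DF = P = 9091/10000 ≈ 0.909100
step 7 [3.5y] bond c/2=11/400: DF=(4181081/4000000 − 11/400·(0.994700+0.986800+0.980000+0.956500+0.926700+0.909100))/(1+11/400) = 8633/10000 ≈ 0.863300

1 1/2 9947/10000
2 1 2467/2500
3 3/2 49/50
4 2 1913/2000
5 5/2 9267/10000
6 3 9091/10000
7 7/2 8633/10000
f(1y,2y) = ((2467/2500)/(1913/2000) − 1)/(1) = 303/9565 ≈ 3.1678%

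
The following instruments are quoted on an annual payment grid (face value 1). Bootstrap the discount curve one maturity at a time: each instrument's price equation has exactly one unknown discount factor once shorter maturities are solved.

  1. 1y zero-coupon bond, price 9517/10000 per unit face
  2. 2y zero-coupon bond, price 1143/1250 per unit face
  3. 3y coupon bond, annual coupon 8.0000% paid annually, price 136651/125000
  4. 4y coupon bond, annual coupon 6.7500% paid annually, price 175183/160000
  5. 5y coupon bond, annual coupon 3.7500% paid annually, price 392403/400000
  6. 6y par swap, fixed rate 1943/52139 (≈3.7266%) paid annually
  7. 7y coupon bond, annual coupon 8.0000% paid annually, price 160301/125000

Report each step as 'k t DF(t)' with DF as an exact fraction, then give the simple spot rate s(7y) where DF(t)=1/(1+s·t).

1 1 9517/10000
2 2 1143/1250
3 3 437/500
4 4 2131/2500
5 5 8157/10000
6 6 8057/10000
7 7 2003/2500
s(7y) = (1/(2003/2500) − 1)/(7) = 71/2003 ≈ 3.5447%

step 1 [1y] zero: DF = P = 9517/10000 ≈ 0.951700
step 2 [2y] zero: DF = P = 1143/1250 ≈ 0.914400
step 3 [3y] bond c/1=2/25: DF=(136651/125000 − 2/25·(0.951700+0.914400))/(1+2/25) = 437/500 ≈ 0.874000
step 4 [4y] bond c/1=27/400: DF=(175183/160000 − 27/400·(0.951700+0.914400+0.874000))/(1+27/400) = 2131/2500 ≈ 0.852400
step 5 [5y] bond c/1=3/80: DF=(392403/400000 − 3/80·(0.951700+0.914400+0.874000+0.852400))/(1+3/80) = 8157/10000 ≈ 0.815700
step 6 [6y] swap r/1=1943/52139: DF=(1 − 1943/52139·(0.951700+0.914400+0.874000+0.852400+0.815700))/(1+1943/52139) = 8057/10000 ≈ 0.805700
step 7 [7y] bond c/1=2/25: DF=(160301/125000 − 2/25·(0.951700+0.914400+0.874000+0.852400+0.815700+0.805700))/(1+2/25) = 2003/2500 ≈ 0.801200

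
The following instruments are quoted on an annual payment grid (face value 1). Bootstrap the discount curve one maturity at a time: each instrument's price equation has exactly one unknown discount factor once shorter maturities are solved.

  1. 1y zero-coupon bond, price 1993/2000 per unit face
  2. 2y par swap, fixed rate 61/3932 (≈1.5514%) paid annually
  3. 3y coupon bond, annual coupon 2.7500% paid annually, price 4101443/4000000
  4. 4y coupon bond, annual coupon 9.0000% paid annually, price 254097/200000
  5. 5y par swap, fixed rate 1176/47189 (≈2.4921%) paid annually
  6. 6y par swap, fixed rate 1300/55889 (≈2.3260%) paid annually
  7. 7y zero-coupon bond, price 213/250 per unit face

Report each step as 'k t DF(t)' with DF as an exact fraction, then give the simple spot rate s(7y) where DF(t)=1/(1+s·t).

step 1 [1y] zero: DF = P = 1993/2000 ≈ 0.996500
step 2 [2y] swap r/1=61/3932: DF=(1 − 61/3932·(0.996500))/(1+61/3932) = 1939/2000 ≈ 0.969500
step 3 [3y] bond c/1=11/400: DF=(4101443/4000000 − 11/400·(0.996500+0.969500))/(1+11/400) = 9453/10000 ≈ 0.945300
step 4 [4y] bond c/1=9/100: DF=(254097/200000 − 9/100·(0.996500+0.969500+0.945300))/(1+9/100) = 2313/2500 ≈ 0.925200
step 5 [5y] swap r/1=1176/47189: DF=(1 − 1176/47189·(0.996500+0.969500+0.945300+0.925200))/(1+1176/47189) = 1103/1250 ≈ 0.882400
step 6 [6y] swap r/1=1300/55889: DF=(1 − 1300/55889·(0.996500+0.969500+0.945300+0.925200+0.882400))/(1+1300/55889) = 87/100 ≈ 0.870000
step 7 [7y] zero: DF = P = 213/250 ≈ 0.852000

1 1 1993/2000
2 2 1939/2000
3 3 9453/10000
4 4 2313/2500
5 5 1103/1250
6 6 87/100
7 7 213/250
s(7y) = (1/(213/250) − 1)/(7) = 37/1491 ≈ 2.4816%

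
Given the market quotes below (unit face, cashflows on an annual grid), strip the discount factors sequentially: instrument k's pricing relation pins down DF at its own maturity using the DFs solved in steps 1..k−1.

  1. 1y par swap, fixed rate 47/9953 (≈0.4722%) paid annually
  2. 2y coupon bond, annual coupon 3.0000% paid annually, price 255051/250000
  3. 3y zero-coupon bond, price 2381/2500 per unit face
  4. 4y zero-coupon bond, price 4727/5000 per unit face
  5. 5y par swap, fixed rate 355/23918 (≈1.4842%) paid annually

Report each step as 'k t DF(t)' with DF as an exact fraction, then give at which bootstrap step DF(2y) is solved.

1 1 9953/10000
2 2 1923/2000
3 3 2381/2500
4 4 4727/5000
5 5 929/1000
DF(2y) is solved at step 2

step 1 [1y] swap r/1=47/9953: DF=(1 − 47/9953·(0))/(1+47/9953) = 9953/10000 ≈ 0.995300
step 2 [2y] bond c/1=3/100: DF=(255051/250000 − 3/100·(0.995300))/(1+3/100) = 1923/2000 ≈ 0.961500
step 3 [3y] zero: DF = P = 2381/2500 ≈ 0.952400
step 4 [4y] zero: DF = P = 4727/5000 ≈ 0.945400
step 5 [5y] swap r/1=355/23918: DF=(1 − 355/23918·(0.995300+0.961500+0.952400+0.945400))/(1+355/23918) = 929/1000 ≈ 0.929000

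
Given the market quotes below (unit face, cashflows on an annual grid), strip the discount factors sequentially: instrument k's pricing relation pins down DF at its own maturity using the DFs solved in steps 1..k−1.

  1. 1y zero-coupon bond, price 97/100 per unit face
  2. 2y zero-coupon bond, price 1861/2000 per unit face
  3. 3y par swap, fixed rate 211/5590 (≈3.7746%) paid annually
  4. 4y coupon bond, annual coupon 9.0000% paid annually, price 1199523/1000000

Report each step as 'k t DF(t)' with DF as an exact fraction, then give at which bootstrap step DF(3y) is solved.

step 1 [1y] zero: DF = P = 97/100 ≈ 0.970000
step 2 [2y] zero: DF = P = 1861/2000 ≈ 0.930500
step 3 [3y] swap r/1=211/5590: DF=(1 − 211/5590·(0.970000+0.930500))/(1+211/5590) = 1789/2000 ≈ 0.894500
step 4 [4y] bond c/1=9/100: DF=(1199523/1000000 − 9/100·(0.970000+0.930500+0.894500))/(1+9/100) = 8697/10000 ≈ 0.869700

1 1 97/100
2 2 1861/2000
3 3 1789/2000
4 4 8697/10000
DF(3y) is solved at step 3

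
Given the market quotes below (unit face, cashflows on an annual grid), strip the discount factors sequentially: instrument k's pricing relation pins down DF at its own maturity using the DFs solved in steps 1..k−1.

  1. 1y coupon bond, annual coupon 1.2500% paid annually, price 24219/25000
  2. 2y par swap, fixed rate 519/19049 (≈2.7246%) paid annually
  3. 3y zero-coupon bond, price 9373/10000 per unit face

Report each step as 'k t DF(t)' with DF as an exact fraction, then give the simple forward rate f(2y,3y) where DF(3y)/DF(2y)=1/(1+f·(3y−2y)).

1 1 598/625
2 2 9481/10000
3 3 9373/10000
f(2y,3y) = ((9481/10000)/(9373/10000) − 1)/(1) = 108/9373 ≈ 1.1522%

step 1 [1y] bond c/1=1/80: DF=(24219/25000 − 1/80·(0))/(1+1/80) = 598/625 ≈ 0.956800
step 2 [2y] swap r/1=519/19049: DF=(1 − 519/19049·(0.956800))/(1+519/19049) = 9481/10000 ≈ 0.948100
step 3 [3y] zero: DF = P = 9373/10000 ≈ 0.937300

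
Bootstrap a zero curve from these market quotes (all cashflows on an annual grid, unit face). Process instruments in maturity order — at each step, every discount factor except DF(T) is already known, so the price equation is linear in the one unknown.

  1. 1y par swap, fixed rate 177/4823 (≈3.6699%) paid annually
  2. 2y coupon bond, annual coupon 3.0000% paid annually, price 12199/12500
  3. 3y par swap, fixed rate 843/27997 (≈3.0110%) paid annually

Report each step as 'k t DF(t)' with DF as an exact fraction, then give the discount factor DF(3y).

1 1 4823/5000
2 2 4597/5000
3 3 9157/10000
DF(3y) = 9157/10000 ≈ 0.915700

step 1 [1y] swap r/1=177/4823: DF=(1 − 177/4823·(0))/(1+177/4823) = 4823/5000 ≈ 0.964600
step 2 [2y] bond c/1=3/100: DF=(12199/12500 − 3/100·(0.964600))/(1+3/100) = 4597/5000 ≈ 0.919400
step 3 [3y] swap r/1=843/27997: DF=(1 − 843/27997·(0.964600+0.919400))/(1+843/27997) = 9157/10000 ≈ 0.915700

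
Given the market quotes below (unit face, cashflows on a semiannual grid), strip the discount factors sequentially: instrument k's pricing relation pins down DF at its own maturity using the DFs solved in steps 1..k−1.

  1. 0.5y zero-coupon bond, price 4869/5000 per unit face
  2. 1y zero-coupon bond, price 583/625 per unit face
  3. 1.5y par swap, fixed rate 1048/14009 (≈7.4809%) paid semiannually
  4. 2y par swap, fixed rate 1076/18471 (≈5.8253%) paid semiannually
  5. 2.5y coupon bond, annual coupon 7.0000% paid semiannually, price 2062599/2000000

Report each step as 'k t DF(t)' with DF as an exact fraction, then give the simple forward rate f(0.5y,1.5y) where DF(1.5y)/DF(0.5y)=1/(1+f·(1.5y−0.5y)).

step 1 [0.5y] zero: DF = P = 4869/5000 ≈ 0.973800
step 2 [1y] zero: DF = P = 583/625 ≈ 0.932800
step 3 [1.5y] swap r/2=524/14009: DF=(1 − 524/14009·(0.973800+0.932800))/(1+524/14009) = 1119/1250 ≈ 0.895200
step 4 [2y] swap r/2=538/18471: DF=(1 − 538/18471·(0.973800+0.932800+0.895200))/(1+538/18471) = 2231/2500 ≈ 0.892400
step 5 [2.5y] bond c/2=7/200: DF=(2062599/2000000 − 7/200·(0.973800+0.932800+0.895200+0.892400))/(1+7/200) = 1743/2000 ≈ 0.871500

1 1/2 4869/5000
2 1 583/625
3 3/2 1119/1250
4 2 2231/2500
5 5/2 1743/2000
f(0.5y,1.5y) = ((4869/5000)/(1119/1250) − 1)/(1) = 131/1492 ≈ 8.7802%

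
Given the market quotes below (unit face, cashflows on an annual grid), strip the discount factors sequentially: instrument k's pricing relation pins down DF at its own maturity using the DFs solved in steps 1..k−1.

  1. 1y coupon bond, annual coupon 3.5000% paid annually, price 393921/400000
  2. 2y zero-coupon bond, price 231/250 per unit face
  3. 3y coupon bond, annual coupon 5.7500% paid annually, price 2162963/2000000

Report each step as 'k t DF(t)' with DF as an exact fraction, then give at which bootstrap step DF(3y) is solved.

1 1 1903/2000
2 2 231/250
3 3 9207/10000
DF(3y) is solved at step 3

step 1 [1y] bond c/1=7/200: DF=(393921/400000 − 7/200·(0))/(1+7/200) = 1903/2000 ≈ 0.951500
step 2 [2y] zero: DF = P = 231/250 ≈ 0.924000
step 3 [3y] bond c/1=23/400: DF=(2162963/2000000 − 23/400·(0.951500+0.924000))/(1+23/400) = 9207/10000 ≈ 0.920700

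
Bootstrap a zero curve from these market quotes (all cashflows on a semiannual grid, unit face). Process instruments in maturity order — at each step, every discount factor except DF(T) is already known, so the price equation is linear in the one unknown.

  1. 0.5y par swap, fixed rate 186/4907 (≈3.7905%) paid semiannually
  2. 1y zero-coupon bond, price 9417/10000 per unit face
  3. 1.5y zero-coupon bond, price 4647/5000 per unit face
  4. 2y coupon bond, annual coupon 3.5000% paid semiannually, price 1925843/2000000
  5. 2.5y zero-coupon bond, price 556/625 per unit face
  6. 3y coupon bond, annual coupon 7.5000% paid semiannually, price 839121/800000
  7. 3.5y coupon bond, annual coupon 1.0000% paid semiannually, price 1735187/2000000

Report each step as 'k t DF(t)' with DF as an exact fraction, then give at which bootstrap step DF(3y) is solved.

step 1 [0.5y] swap r/2=93/4907: DF=(1 − 93/4907·(0))/(1+93/4907) = 4907/5000 ≈ 0.981400
step 2 [1y] zero: DF = P = 9417/10000 ≈ 0.941700
step 3 [1.5y] zero: DF = P = 4647/5000 ≈ 0.929400
step 4 [2y] bond c/2=7/400: DF=(1925843/2000000 − 7/400·(0.981400+0.941700+0.929400))/(1+7/400) = 8973/10000 ≈ 0.897300
step 5 [2.5y] zero: DF = P = 556/625 ≈ 0.889600
step 6 [3y] bond c/2=3/80: DF=(839121/800000 − 3/80·(0.981400+0.941700+0.929400+0.897300+0.889600))/(1+3/80) = 8433/10000 ≈ 0.843300
step 7 [3.5y] bond c/2=1/200: DF=(1735187/2000000 − 1/200·(0.981400+0.941700+0.929400+0.897300+0.889600+0.843300))/(1+1/200) = 209/250 ≈ 0.836000

1 1/2 4907/5000
2 1 9417/10000
3 3/2 4647/5000
4 2 8973/10000
5 5/2 556/625
6 3 8433/10000
7 7/2 209/250
DF(3y) is solved at step 6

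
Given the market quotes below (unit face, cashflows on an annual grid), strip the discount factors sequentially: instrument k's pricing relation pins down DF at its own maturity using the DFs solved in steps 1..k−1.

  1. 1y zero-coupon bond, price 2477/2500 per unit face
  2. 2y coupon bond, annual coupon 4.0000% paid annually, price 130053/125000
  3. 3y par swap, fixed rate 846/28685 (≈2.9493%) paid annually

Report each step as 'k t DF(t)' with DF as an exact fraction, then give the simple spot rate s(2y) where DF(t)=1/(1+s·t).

step 1 [1y] zero: DF = P = 2477/2500 ≈ 0.990800
step 2 [2y] bond c/1=1/25: DF=(130053/125000 − 1/25·(0.990800))/(1+1/25) = 9623/10000 ≈ 0.962300
step 3 [3y] swap r/1=846/28685: DF=(1 − 846/28685·(0.990800+0.962300))/(1+846/28685) = 4577/5000 ≈ 0.915400

1 1 2477/2500
2 2 9623/10000
3 3 4577/5000
s(2y) = (1/(9623/10000) − 1)/(2) = 377/19246 ≈ 1.9588%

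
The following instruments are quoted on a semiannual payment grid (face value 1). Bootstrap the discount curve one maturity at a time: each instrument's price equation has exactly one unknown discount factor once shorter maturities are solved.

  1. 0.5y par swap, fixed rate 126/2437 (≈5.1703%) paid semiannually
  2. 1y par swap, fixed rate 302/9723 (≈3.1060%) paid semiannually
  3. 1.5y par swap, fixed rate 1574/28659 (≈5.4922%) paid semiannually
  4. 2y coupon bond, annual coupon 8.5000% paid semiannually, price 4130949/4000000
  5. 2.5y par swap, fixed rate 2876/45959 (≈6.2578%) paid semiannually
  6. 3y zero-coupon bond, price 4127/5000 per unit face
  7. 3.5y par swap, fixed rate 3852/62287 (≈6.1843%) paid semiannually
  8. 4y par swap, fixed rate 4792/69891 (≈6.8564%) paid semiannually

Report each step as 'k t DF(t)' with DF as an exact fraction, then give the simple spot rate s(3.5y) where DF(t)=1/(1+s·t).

step 1 [0.5y] swap r/2=63/2437: DF=(1 − 63/2437·(0))/(1+63/2437) = 2437/2500 ≈ 0.974800
step 2 [1y] swap r/2=151/9723: DF=(1 − 151/9723·(0.974800))/(1+151/9723) = 4849/5000 ≈ 0.969800
step 3 [1.5y] swap r/2=787/28659: DF=(1 − 787/28659·(0.974800+0.969800))/(1+787/28659) = 9213/10000 ≈ 0.921300
step 4 [2y] bond c/2=17/400: DF=(4130949/4000000 − 17/400·(0.974800+0.969800+0.921300))/(1+17/400) = 4369/5000 ≈ 0.873800
step 5 [2.5y] swap r/2=1438/45959: DF=(1 − 1438/45959·(0.974800+0.969800+0.921300+0.873800))/(1+1438/45959) = 4281/5000 ≈ 0.856200
step 6 [3y] zero: DF = P = 4127/5000 ≈ 0.825400
step 7 [3.5y] swap r/2=1926/62287: DF=(1 − 1926/62287·(0.974800+0.969800+0.921300+0.873800+0.856200+0.825400))/(1+1926/62287) = 4037/5000 ≈ 0.807400
step 8 [4y] swap r/2=2396/69891: DF=(1 − 2396/69891·(0.974800+0.969800+0.921300+0.873800+0.856200+0.825400+0.807400))/(1+2396/69891) = 1901/2500 ≈ 0.760400

1 1/2 2437/2500
2 1 4849/5000
3 3/2 9213/10000
4 2 4369/5000
5 5/2 4281/5000
6 3 4127/5000
7 7/2 4037/5000
8 4 1901/2500
s(3.5y) = (1/(4037/5000) − 1)/(7/2) = 1926/28259 ≈ 6.8155%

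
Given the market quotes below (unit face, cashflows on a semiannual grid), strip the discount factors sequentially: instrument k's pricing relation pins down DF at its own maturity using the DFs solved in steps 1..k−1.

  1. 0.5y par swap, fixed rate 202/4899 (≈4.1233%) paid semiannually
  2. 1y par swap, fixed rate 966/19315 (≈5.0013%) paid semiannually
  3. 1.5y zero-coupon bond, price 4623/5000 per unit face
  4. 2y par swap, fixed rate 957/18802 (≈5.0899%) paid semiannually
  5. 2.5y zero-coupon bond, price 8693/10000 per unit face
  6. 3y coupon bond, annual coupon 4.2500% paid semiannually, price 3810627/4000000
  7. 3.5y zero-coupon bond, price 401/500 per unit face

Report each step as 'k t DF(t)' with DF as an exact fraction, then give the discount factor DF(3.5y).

1 1/2 4899/5000
2 1 9517/10000
3 3/2 4623/5000
4 2 9043/10000
5 5/2 8693/10000
6 3 1673/2000
7 7/2 401/500
DF(3.5y) = 401/500 ≈ 0.802000

step 1 [0.5y] swap r/2=101/4899: DF=(1 − 101/4899·(0))/(1+101/4899) = 4899/5000 ≈ 0.979800
step 2 [1y] swap r/2=483/19315: DF=(1 − 483/19315·(0.979800))/(1+483/19315) = 9517/10000 ≈ 0.951700
step 3 [1.5y] zero: DF = P = 4623/5000 ≈ 0.924600
step 4 [2y] swap r/2=957/37604: DF=(1 − 957/37604·(0.979800+0.951700+0.924600))/(1+957/37604) = 9043/10000 ≈ 0.904300
step 5 [2.5y] zero: DF = P = 8693/10000 ≈ 0.869300
step 6 [3y] bond c/2=17/800: DF=(3810627/4000000 − 17/800·(0.979800+0.951700+0.924600+0.904300+0.869300))/(1+17/800) = 1673/2000 ≈ 0.836500
step 7 [3.5y] zero: DF = P = 401/500 ≈ 0.802000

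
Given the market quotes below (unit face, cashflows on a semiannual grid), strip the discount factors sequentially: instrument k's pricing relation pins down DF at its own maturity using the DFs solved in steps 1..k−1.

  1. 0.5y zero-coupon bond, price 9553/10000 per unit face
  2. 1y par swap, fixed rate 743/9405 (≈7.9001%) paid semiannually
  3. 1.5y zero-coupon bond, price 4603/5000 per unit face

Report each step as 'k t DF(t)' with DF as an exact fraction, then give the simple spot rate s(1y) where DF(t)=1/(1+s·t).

step 1 [0.5y] zero: DF = P = 9553/10000 ≈ 0.955300
step 2 [1y] swap r/2=743/18810: DF=(1 − 743/18810·(0.955300))/(1+743/18810) = 9257/10000 ≈ 0.925700
step 3 [1.5y] zero: DF = P = 4603/5000 ≈ 0.920600

1 1/2 9553/10000
2 1 9257/10000
3 3/2 4603/5000
s(1y) = (1/(9257/10000) − 1)/(1) = 743/9257 ≈ 8.0264%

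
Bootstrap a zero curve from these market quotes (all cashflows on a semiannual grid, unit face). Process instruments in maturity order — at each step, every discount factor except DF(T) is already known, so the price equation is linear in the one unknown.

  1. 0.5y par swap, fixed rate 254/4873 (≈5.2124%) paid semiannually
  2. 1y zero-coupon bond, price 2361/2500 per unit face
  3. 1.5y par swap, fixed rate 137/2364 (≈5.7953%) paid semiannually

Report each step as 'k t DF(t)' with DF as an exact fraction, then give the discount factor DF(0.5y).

step 1 [0.5y] swap r/2=127/4873: DF=(1 − 127/4873·(0))/(1+127/4873) = 4873/5000 ≈ 0.974600
step 2 [1y] zero: DF = P = 2361/2500 ≈ 0.944400
step 3 [1.5y] swap r/2=137/4728: DF=(1 − 137/4728·(0.974600+0.944400))/(1+137/4728) = 4589/5000 ≈ 0.917800

1 1/2 4873/5000
2 1 2361/2500
3 3/2 4589/5000
DF(0.5y) = 4873/5000 ≈ 0.974600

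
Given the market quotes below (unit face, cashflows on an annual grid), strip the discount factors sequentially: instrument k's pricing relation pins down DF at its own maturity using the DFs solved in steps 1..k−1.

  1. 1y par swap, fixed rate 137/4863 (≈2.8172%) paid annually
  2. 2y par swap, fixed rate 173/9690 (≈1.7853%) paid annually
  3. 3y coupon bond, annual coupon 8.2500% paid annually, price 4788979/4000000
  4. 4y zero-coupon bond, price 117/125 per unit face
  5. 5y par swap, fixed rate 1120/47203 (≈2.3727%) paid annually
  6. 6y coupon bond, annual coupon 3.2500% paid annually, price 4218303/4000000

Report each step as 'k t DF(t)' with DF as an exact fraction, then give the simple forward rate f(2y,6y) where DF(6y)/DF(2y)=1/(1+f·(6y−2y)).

step 1 [1y] swap r/1=137/4863: DF=(1 − 137/4863·(0))/(1+137/4863) = 4863/5000 ≈ 0.972600
step 2 [2y] swap r/1=173/9690: DF=(1 − 173/9690·(0.972600))/(1+173/9690) = 4827/5000 ≈ 0.965400
step 3 [3y] bond c/1=33/400: DF=(4788979/4000000 − 33/400·(0.972600+0.965400))/(1+33/400) = 9583/10000 ≈ 0.958300
step 4 [4y] zero: DF = P = 117/125 ≈ 0.936000
step 5 [5y] swap r/1=1120/47203: DF=(1 − 1120/47203·(0.972600+0.965400+0.958300+0.936000))/(1+1120/47203) = 111/125 ≈ 0.888000
step 6 [6y] bond c/1=13/400: DF=(4218303/4000000 − 13/400·(0.972600+0.965400+0.958300+0.936000+0.888000))/(1+13/400) = 1091/1250 ≈ 0.872800

1 1 4863/5000
2 2 4827/5000
3 3 9583/10000
4 4 117/125
5 5 111/125
6 6 1091/1250
f(2y,6y) = ((4827/5000)/(1091/1250) − 1)/(4) = 463/17456 ≈ 2.6524%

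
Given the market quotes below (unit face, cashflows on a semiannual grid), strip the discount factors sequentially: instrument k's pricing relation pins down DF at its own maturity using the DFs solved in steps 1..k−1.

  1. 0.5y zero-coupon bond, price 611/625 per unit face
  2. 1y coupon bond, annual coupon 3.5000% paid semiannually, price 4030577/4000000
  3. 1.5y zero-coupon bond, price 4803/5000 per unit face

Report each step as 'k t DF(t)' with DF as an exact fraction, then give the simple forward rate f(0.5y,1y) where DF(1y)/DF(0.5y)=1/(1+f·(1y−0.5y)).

step 1 [0.5y] zero: DF = P = 611/625 ≈ 0.977600
step 2 [1y] bond c/2=7/400: DF=(4030577/4000000 − 7/400·(0.977600))/(1+7/400) = 1947/2000 ≈ 0.973500
step 3 [1.5y] zero: DF = P = 4803/5000 ≈ 0.960600

1 1/2 611/625
2 1 1947/2000
3 3/2 4803/5000
f(0.5y,1y) = ((611/625)/(1947/2000) − 1)/(1/2) = 82/9735 ≈ 0.8423%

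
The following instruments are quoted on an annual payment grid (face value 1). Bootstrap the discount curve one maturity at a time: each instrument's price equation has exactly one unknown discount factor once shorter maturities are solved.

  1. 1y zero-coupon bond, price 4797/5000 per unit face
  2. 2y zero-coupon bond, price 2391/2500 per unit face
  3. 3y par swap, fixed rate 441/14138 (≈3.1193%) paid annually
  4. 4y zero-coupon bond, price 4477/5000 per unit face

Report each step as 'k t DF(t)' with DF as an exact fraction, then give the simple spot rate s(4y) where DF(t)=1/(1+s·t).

1 1 4797/5000
2 2 2391/2500
3 3 4559/5000
4 4 4477/5000
s(4y) = (1/(4477/5000) − 1)/(4) = 523/17908 ≈ 2.9205%

step 1 [1y] zero: DF = P = 4797/5000 ≈ 0.959400
step 2 [2y] zero: DF = P = 2391/2500 ≈ 0.956400
step 3 [3y] swap r/1=441/14138: DF=(1 − 441/14138·(0.959400+0.956400))/(1+441/14138) = 4559/5000 ≈ 0.911800
step 4 [4y] zero: DF = P = 4477/5000 ≈ 0.895400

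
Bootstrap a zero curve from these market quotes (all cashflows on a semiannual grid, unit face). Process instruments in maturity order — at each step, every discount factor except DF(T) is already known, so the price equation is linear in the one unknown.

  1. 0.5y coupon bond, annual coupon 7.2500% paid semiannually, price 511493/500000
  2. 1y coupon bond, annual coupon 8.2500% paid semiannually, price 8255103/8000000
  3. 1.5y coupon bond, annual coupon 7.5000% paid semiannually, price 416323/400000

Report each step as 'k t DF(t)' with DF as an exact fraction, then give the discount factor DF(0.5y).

step 1 [0.5y] bond c/2=29/800: DF=(511493/500000 − 29/800·(0))/(1+29/800) = 617/625 ≈ 0.987200
step 2 [1y] bond c/2=33/800: DF=(8255103/8000000 − 33/800·(0.987200))/(1+33/800) = 9519/10000 ≈ 0.951900
step 3 [1.5y] bond c/2=3/80: DF=(416323/400000 − 3/80·(0.987200+0.951900))/(1+3/80) = 9331/10000 ≈ 0.933100

1 1/2 617/625
2 1 9519/10000
3 3/2 9331/10000
DF(0.5y) = 617/625 ≈ 0.987200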